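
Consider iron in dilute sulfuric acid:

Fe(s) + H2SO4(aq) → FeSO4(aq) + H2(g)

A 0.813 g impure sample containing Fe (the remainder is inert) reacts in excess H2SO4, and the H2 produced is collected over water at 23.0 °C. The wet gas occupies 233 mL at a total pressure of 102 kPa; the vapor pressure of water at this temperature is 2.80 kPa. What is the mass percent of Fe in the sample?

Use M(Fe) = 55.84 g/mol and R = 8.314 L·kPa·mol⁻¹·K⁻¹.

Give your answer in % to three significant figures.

64.5 %

P(H2) = 102 − 2.80 = 99.20 kPa
n(H2) = PV/RT = (99.20 × 0.2330) / (8.314 × 296.15) = 0.009387 mol
n(Fe) = (1/1) × 0.009387 = 0.009387 mol
m(Fe) = 0.009387 × 55.84 = 0.5242 g
%Fe = 0.5242 / 0.813 × 100 = 64.48%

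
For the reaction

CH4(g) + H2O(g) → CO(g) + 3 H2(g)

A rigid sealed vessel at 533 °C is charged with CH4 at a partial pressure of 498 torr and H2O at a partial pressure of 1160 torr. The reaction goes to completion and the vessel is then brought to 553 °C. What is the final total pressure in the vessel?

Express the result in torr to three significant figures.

2720 torr

With V and T fixed, P_i ∝ n_i, so the mole ratios apply directly to partial pressures at 533 °C.
P(H2O) required for 498 torr of CH4 = (1/1) × 498 = 498.0 torr; available 1160 torr, so CH4 is limiting.
P(H2O) remaining = 1160 − (1/1) × 498 = 662.0 torr
P(gaseous products) = (1+3)/1 × 498 = 1992 torr
P_total at 533 °C = 662.0 + 1992 = 2654 torr
Scaling to 553 °C: P = 2654 × 826.15/806.15 = 2720 torr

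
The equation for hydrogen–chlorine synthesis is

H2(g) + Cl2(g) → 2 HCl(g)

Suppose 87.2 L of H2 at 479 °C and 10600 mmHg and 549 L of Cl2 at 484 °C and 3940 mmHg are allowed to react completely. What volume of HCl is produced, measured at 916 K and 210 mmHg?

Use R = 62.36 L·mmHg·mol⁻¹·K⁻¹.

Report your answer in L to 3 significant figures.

n(H2) = PV/RT = (10600 × 87.2) / (62.36 × 752.15) = 19.71 mol
n(Cl2) = PV/RT = (3940 × 549) / (62.36 × 757.15) = 45.81 mol
For 19.71 mol H2, stoichiometry requires (1/1) × 19.71 = 19.71 mol Cl2; 45.81 mol is available, so H2 is limiting.
n(HCl) = (2/1) × 19.71 = 39.42 mol
V(HCl) = nRT/P = 39.42 × 62.36 × 916 / 210 = 10720 L

10700 L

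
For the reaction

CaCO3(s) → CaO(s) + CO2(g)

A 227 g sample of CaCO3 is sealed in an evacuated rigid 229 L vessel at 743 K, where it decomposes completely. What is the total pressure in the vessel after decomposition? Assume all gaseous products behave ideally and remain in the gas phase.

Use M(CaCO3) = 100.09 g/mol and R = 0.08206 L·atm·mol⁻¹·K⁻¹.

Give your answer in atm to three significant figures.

0.604 atm

n(CaCO3) = 227 / 100.09 = 2.268 mol
n(gas produced) = (1/1) × 2.268 = 2.268 mol
P = nRT/V = 2.268 × 0.08206 × 743 / 229 = 0.6038 atm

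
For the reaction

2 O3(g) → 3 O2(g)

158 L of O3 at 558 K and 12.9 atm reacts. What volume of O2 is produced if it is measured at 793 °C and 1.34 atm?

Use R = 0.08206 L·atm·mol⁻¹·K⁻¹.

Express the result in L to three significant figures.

4360 L

n(O3) = PV/RT = (12.9 × 158) / (0.08206 × 558) = 44.51 mol
n(O2) = (3/2) × 44.51 = 66.77 mol
V = nRT/P = 66.77 × 0.08206 × 1066.15 / 1.34 = 4359 L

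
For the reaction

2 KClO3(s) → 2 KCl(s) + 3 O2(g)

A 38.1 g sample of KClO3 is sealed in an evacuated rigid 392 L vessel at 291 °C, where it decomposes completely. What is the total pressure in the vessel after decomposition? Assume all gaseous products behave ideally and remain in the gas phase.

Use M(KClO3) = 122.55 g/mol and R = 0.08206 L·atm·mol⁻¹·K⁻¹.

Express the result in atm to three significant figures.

n(KClO3) = 38.1 / 122.55 = 0.3109 mol
n(gas produced) = (3/2) × 0.3109 = 0.4664 mol
P = nRT/V = 0.4664 × 0.08206 × 564.15 / 392 = 0.05508 atm

0.0551 atm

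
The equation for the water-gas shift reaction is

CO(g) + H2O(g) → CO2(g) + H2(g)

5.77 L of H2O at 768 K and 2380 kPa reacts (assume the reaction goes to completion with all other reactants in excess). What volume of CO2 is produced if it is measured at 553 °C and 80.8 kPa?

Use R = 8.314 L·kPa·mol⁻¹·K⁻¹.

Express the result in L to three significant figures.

183 L

n(H2O) = PV/RT = (2380 × 5.77) / (8.314 × 768) = 2.151 mol
n(CO2) = (1/1) × 2.151 = 2.151 mol
V = nRT/P = 2.151 × 8.314 × 826.15 / 80.8 = 182.9 L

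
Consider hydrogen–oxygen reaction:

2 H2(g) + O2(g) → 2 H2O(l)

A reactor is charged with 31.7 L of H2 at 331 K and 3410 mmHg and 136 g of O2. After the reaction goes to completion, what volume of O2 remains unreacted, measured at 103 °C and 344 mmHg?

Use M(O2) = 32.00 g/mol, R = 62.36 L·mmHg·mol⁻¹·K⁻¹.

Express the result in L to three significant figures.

n(H2) = PV/RT = (3410 × 31.7) / (62.36 × 331) = 5.237 mol
n(O2) = 136 / 32.00 = 4.250 mol
For 5.237 mol H2, stoichiometry requires (1/2) × 5.237 = 2.619 mol O2; 4.250 mol is available, so H2 is limiting.
n(O2) consumed = (1/2) × 5.237 = 2.619 mol; remaining = 4.250 − 2.619 = 1.631 mol
V(O2) = nRT/P = 1.631 × 62.36 × 376.15 / 344 = 111.2 L

111 L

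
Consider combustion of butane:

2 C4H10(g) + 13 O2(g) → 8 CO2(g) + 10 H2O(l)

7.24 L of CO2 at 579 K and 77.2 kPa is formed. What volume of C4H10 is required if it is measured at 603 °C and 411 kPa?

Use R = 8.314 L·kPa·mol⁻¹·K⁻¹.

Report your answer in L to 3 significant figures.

n(CO2) = PV/RT = (77.2 × 7.24) / (8.314 × 579) = 0.1161 mol
n(C4H10) = (2/8) × 0.1161 = 0.02902 mol
V = nRT/P = 0.02902 × 8.314 × 876.15 / 411 = 0.5143 L

0.514 L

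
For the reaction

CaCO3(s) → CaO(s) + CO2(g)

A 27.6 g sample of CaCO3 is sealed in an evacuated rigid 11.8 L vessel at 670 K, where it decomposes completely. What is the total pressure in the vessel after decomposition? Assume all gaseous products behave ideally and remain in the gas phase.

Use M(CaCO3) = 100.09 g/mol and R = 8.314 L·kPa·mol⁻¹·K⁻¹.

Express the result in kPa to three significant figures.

130 kPa

n(CaCO3) = 27.6 / 100.09 = 0.2758 mol
n(gas produced) = (1/1) × 0.2758 = 0.2758 mol
P = nRT/V = 0.2758 × 8.314 × 670 / 11.8 = 130.2 kPa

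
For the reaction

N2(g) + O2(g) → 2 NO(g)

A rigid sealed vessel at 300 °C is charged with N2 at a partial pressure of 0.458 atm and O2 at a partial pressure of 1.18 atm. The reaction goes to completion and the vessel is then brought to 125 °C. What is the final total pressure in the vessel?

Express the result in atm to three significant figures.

Because the vessel is rigid and T is held at 300 °C, work the stoichiometry in partial pressures (P_i = n_iRT/V).
P(O2) required for 0.458 atm of N2 = (1/1) × 0.458 = 0.4580 atm; available 1.18 atm, so N2 is limiting.
P(O2) remaining = 1.18 − (1/1) × 0.458 = 0.7220 atm
P(gaseous products) = (2)/1 × 0.458 = 0.9160 atm
P_total at 300 °C = 0.7220 + 0.9160 = 1.638 atm
Scaling to 125 °C: P = 1.638 × 398.15/573.15 = 1.138 atm

1.14 atm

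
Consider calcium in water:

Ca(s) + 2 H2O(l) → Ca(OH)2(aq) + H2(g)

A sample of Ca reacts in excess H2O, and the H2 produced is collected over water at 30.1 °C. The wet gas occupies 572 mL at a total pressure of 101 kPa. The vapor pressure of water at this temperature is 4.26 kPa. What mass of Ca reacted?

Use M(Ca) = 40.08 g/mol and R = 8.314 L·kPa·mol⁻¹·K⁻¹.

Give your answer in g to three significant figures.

P(H2) = 101 − 4.26 = 96.74 kPa
n(H2) = PV/RT = (96.74 × 0.5720) / (8.314 × 303.25) = 0.02195 mol
n(Ca) = (1/1) × 0.02195 = 0.02195 mol
m(Ca) = 0.02195 × 40.08 = 0.8798 g

0.880 g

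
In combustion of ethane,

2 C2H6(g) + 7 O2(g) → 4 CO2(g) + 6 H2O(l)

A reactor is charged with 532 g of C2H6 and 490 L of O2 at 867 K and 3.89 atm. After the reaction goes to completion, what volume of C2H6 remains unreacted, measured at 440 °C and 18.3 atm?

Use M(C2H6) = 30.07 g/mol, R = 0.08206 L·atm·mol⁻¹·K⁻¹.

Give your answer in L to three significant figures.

32.1 L

n(C2H6) = 532 / 30.07 = 17.69 mol
n(O2) = PV/RT = (3.89 × 490) / (0.08206 × 867) = 26.79 mol
For 17.69 mol C2H6, stoichiometry requires (7/2) × 17.69 = 61.92 mol O2; 26.79 mol is available, so O2 is limiting.
n(C2H6) consumed = (2/7) × 26.79 = 7.654 mol; remaining = 17.69 − 7.654 = 10.04 mol
V(C2H6) = nRT/P = 10.04 × 0.08206 × 713.15 / 18.3 = 32.11 L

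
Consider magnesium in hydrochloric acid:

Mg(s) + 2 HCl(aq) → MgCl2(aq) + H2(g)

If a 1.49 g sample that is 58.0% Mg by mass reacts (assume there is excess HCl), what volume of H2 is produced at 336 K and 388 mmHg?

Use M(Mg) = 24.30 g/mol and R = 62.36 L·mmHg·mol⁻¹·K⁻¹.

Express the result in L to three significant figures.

1.92 L

mass of Mg = 1.49 × 58.0/100 = 0.8642 g
n(Mg) = 0.8642 / 24.30 = 0.03556 mol
n(H2) = (1/1) × 0.03556 = 0.03556 mol
V = nRT/P = 0.03556 × 62.36 × 336 / 388 = 1.920 L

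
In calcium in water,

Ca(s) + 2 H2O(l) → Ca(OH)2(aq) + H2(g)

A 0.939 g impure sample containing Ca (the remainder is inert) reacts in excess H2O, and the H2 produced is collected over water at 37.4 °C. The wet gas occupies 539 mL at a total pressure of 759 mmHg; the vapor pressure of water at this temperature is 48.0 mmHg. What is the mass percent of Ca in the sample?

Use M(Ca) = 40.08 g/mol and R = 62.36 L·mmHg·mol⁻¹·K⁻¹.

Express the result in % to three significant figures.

P(H2) = 759 − 48.0 = 711.0 mmHg
n(H2) = PV/RT = (711.0 × 0.5390) / (62.36 × 310.55) = 0.01979 mol
n(Ca) = (1/1) × 0.01979 = 0.01979 mol
m(Ca) = 0.01979 × 40.08 = 0.7932 g
%Ca = 0.7932 / 0.939 × 100 = 84.47%

84.5 %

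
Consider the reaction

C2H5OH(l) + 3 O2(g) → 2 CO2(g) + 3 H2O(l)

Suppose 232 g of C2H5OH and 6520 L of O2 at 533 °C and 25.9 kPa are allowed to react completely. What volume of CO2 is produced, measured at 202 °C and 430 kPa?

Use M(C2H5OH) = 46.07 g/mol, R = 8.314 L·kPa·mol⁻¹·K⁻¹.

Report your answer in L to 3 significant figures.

92.5 L

n(C2H5OH) = 232 / 46.07 = 5.036 mol
n(O2) = PV/RT = (25.9 × 6520) / (8.314 × 806.15) = 25.20 mol
For 5.036 mol C2H5OH, stoichiometry requires (3/1) × 5.036 = 15.11 mol O2; 25.20 mol is available, so C2H5OH is limiting.
n(CO2) = (2/1) × 5.036 = 10.07 mol
V(CO2) = nRT/P = 10.07 × 8.314 × 475.15 / 430 = 92.51 L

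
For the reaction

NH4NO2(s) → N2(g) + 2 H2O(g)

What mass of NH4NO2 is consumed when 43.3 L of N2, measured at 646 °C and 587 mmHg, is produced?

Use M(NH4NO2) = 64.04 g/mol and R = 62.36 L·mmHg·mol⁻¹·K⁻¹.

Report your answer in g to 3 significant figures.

28.4 g

n(N2) = PV/RT = (587 × 43.3) / (62.36 × 919.15) = 0.4434 mol
n(NH4NO2) = (1/1) × 0.4434 = 0.4434 mol
m(NH4NO2) = 0.4434 × 64.04 = 28.40 g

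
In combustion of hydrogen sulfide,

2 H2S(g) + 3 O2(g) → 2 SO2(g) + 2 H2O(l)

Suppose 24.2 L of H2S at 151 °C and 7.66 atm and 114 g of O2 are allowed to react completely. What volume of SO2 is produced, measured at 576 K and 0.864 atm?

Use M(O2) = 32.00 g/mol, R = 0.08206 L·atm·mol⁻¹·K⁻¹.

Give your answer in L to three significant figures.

n(H2S) = PV/RT = (7.66 × 24.2) / (0.08206 × 424.15) = 5.326 mol
n(O2) = 114 / 32.00 = 3.562 mol
For 5.326 mol H2S, stoichiometry requires (3/2) × 5.326 = 7.989 mol O2; 3.562 mol is available, so O2 is limiting.
n(SO2) = (2/3) × 3.562 = 2.375 mol
V(SO2) = nRT/P = 2.375 × 0.08206 × 576 / 0.864 = 129.9 L

130 L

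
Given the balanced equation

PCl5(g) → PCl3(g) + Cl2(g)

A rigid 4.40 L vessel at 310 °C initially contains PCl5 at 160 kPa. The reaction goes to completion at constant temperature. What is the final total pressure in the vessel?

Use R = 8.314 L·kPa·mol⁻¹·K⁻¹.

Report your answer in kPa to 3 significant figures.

At constant T and V, P ∝ n(gas): 1 mol gas → 2 mol gas.
P_final = (2/1) × 160 = 320.0 kPa

320 kPa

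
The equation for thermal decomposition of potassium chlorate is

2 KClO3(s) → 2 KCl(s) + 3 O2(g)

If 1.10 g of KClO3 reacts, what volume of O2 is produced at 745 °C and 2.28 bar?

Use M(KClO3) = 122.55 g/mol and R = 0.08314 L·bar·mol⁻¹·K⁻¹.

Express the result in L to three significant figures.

n(KClO3) = 1.100 / 122.55 = 0.008976 mol
n(O2) = (3/2) × 0.008976 = 0.01346 mol
V = nRT/P = 0.01346 × 0.08314 × 1018.15 / 2.28 = 0.4997 L

0.500 L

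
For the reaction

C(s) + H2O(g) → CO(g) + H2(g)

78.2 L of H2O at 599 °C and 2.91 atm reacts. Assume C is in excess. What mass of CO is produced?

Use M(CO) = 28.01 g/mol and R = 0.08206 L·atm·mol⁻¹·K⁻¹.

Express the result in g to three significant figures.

n(H2O) = PV/RT = (2.91 × 78.2) / (0.08206 × 872.15) = 3.180 mol
n(CO) = (1/1) × 3.180 = 3.180 mol
m(CO) = 3.180 × 28.01 = 89.07 g

89.1 g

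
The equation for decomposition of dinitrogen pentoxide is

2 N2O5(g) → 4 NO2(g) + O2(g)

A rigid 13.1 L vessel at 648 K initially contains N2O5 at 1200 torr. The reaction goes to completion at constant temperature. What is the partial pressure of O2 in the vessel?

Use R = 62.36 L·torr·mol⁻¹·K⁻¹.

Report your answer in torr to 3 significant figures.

600 torr

n(N2O5)₀ = PV/RT = (1200 × 13.1) / (62.36 × 648) = 0.3890 mol
n(O2) = (1/2) × 0.3890 = 0.1945 mol
P(O2) = nRT/V = 0.1945 × 62.36 × 648 / 13.1 = 600.0 torr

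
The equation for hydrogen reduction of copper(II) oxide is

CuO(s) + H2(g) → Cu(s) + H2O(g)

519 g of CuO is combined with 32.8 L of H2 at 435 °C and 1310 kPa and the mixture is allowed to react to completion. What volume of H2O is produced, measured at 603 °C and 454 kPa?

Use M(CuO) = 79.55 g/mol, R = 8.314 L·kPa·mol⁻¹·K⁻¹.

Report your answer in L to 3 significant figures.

105 L

n(CuO) = 519 / 79.55 = 6.524 mol
n(H2) = PV/RT = (1310 × 32.8) / (8.314 × 708.15) = 7.298 mol
For 6.524 mol CuO, stoichiometry requires (1/1) × 6.524 = 6.524 mol H2; 7.298 mol is available, so CuO is limiting.
n(H2O) = (1/1) × 6.524 = 6.524 mol
V(H2O) = nRT/P = 6.524 × 8.314 × 876.15 / 454 = 104.7 L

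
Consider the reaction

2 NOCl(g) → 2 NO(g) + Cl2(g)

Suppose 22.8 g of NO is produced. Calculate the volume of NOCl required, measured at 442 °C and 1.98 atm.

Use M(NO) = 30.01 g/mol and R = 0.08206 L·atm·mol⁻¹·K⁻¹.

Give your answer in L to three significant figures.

n(NO) = 22.80 / 30.01 = 0.7597 mol
n(NOCl) = (2/2) × 0.7597 = 0.7597 mol
V = nRT/P = 0.7597 × 0.08206 × 715.15 / 1.98 = 22.52 L

22.5 L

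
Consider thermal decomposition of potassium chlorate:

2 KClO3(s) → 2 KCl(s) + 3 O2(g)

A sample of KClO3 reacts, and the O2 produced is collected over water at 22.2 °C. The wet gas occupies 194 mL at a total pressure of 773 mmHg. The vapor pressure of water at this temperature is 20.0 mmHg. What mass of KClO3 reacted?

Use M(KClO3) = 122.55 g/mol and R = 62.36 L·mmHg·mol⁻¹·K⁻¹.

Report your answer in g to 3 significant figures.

0.648 g

P(O2) = 773 − 20.0 = 753.0 mmHg
n(O2) = PV/RT = (753.0 × 0.1940) / (62.36 × 295.35) = 0.007931 mol
n(KClO3) = (2/3) × 0.007931 = 0.005287 mol
m(KClO3) = 0.005287 × 122.55 = 0.6479 g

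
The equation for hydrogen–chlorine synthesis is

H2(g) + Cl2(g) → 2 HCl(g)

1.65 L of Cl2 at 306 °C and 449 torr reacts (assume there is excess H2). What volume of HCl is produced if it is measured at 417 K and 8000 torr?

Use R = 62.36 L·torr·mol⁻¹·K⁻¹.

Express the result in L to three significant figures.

0.133 L

n(Cl2) = PV/RT = (449 × 1.65) / (62.36 × 579.15) = 0.02051 mol
n(HCl) = (2/1) × 0.02051 = 0.04102 mol
V = nRT/P = 0.04102 × 62.36 × 417 / 8000 = 0.1333 L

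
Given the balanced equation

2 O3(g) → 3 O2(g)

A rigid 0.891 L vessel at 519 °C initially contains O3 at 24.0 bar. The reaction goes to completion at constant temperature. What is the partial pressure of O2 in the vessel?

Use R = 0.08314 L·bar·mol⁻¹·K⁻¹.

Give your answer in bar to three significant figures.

n(O3)₀ = PV/RT = (24.0 × 0.891) / (0.08314 × 792.15) = 0.3247 mol
n(O2) = (3/2) × 0.3247 = 0.4870 mol
P(O2) = nRT/V = 0.4870 × 0.08314 × 792.15 / 0.891 = 36.00 bar

36.0 bar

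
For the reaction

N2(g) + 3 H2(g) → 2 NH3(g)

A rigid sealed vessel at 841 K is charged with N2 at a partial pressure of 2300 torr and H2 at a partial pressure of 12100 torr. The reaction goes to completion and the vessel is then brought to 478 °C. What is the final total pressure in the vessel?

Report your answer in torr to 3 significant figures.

At constant V, partial pressures at 841 K are proportional to moles, so apply stoichiometry directly to pressures.
P(H2) required for 2300 torr of N2 = (3/1) × 2300 = 6900 torr; available 12100 torr, so N2 is limiting.
P(H2) remaining = 12100 − (3/1) × 2300 = 5200 torr
P(gaseous products) = (2)/1 × 2300 = 4600 torr
P_total at 841 K = 5200 + 4600 = 9800 torr
Scaling to 478 °C: P = 9800 × 751.15/841 = 8753 torr

8750 torr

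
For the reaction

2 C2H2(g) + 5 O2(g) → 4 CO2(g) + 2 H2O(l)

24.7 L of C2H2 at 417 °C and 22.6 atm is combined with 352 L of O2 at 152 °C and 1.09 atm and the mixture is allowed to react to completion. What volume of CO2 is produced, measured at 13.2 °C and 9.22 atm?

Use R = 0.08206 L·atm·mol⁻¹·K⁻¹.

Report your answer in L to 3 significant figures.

n(C2H2) = PV/RT = (22.6 × 24.7) / (0.08206 × 690.15) = 9.857 mol
n(O2) = PV/RT = (1.09 × 352) / (0.08206 × 425.15) = 11.00 mol
For 9.857 mol C2H2, stoichiometry requires (5/2) × 9.857 = 24.64 mol O2; 11.00 mol is available, so O2 is limiting.
n(CO2) = (4/5) × 11.00 = 8.800 mol
V(CO2) = nRT/P = 8.800 × 0.08206 × 286.35 / 9.22 = 22.43 L

22.4 L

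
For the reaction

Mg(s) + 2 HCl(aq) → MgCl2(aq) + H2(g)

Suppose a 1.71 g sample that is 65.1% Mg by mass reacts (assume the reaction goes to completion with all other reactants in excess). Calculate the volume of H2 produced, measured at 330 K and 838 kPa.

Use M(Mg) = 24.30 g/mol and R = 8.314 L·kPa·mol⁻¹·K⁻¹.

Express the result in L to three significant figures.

mass of Mg = 1.71 × 65.1/100 = 1.113 g
n(Mg) = 1.113 / 24.30 = 0.04580 mol
n(H2) = (1/1) × 0.04580 = 0.04580 mol
V = nRT/P = 0.04580 × 8.314 × 330 / 838 = 0.1499 L

0.150 L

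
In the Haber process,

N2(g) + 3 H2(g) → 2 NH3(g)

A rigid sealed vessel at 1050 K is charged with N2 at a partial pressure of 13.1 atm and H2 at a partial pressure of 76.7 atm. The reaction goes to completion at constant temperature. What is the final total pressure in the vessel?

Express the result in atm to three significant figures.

63.6 atm

Because the vessel is rigid and T is held at 1050 K, work the stoichiometry in partial pressures (P_i = n_iRT/V).
P(H2) required for 13.1 atm of N2 = (3/1) × 13.1 = 39.30 atm; available 76.7 atm, so N2 is limiting.
P(H2) remaining = 76.7 − (3/1) × 13.1 = 37.40 atm
P(gaseous products) = (2)/1 × 13.1 = 26.20 atm
P_total at 1050 K = 37.40 + 26.20 = 63.60 atm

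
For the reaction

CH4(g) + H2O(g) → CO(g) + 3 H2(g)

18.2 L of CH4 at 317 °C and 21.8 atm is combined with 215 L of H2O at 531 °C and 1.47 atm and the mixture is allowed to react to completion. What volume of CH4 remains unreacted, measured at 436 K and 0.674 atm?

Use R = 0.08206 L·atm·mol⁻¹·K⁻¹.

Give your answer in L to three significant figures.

n(CH4) = PV/RT = (21.8 × 18.2) / (0.08206 × 590.15) = 8.193 mol
n(H2O) = PV/RT = (1.47 × 215) / (0.08206 × 804.15) = 4.789 mol
For 8.193 mol CH4, stoichiometry requires (1/1) × 8.193 = 8.193 mol H2O; 4.789 mol is available, so H2O is limiting.
n(CH4) consumed = (1/1) × 4.789 = 4.789 mol; remaining = 8.193 − 4.789 = 3.404 mol
V(CH4) = nRT/P = 3.404 × 0.08206 × 436 / 0.674 = 180.7 L

181 L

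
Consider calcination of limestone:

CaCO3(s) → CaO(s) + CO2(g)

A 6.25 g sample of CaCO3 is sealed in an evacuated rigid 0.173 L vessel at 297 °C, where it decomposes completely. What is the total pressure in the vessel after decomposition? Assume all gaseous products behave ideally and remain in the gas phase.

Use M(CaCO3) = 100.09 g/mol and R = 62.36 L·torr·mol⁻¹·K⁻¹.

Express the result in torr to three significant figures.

12800 torr

n(CaCO3) = 6.25 / 100.09 = 0.06244 mol
n(gas produced) = (1/1) × 0.06244 = 0.06244 mol
P = nRT/V = 0.06244 × 62.36 × 570.15 / 0.173 = 12830 torr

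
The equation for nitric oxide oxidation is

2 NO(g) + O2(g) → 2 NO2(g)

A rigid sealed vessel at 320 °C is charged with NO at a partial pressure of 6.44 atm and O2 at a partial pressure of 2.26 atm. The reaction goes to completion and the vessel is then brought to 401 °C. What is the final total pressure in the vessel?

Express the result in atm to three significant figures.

7.32 atm

With V and T fixed, P_i ∝ n_i, so the mole ratios apply directly to partial pressures at 320 °C.
P(O2) required for 6.44 atm of NO = (1/2) × 6.44 = 3.220 atm; available 2.26 atm, so O2 is limiting.
P(NO) remaining = 6.44 − (2/1) × 2.26 = 1.920 atm
P(gaseous products) = (2)/1 × 2.26 = 4.520 atm
P_total at 320 °C = 1.920 + 4.520 = 6.440 atm
Scaling to 401 °C: P = 6.440 × 674.15/593.15 = 7.319 atm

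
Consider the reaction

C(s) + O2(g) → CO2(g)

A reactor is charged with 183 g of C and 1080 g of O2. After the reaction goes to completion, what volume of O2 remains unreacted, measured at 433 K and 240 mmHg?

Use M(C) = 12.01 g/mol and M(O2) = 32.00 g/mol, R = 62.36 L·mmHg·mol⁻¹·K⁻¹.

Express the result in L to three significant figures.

n(C) = 183 / 12.01 = 15.24 mol
n(O2) = 1080 / 32.00 = 33.75 mol
For 15.24 mol C, stoichiometry requires (1/1) × 15.24 = 15.24 mol O2; 33.75 mol is available, so C is limiting.
n(O2) consumed = (1/1) × 15.24 = 15.24 mol; remaining = 33.75 − 15.24 = 18.51 mol
V(O2) = nRT/P = 18.51 × 62.36 × 433 / 240 = 2083 L

2080 L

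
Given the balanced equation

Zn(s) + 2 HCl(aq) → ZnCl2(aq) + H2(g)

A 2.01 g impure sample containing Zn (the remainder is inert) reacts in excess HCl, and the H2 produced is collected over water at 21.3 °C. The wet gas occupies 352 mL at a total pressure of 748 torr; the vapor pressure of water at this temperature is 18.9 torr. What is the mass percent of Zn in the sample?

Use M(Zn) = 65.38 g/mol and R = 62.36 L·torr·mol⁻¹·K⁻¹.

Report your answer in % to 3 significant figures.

P(H2) = 748 − 18.9 = 729.1 torr
n(H2) = PV/RT = (729.1 × 0.3520) / (62.36 × 294.45) = 0.01398 mol
n(Zn) = (1/1) × 0.01398 = 0.01398 mol
m(Zn) = 0.01398 × 65.38 = 0.9140 g
%Zn = 0.9140 / 2.01 × 100 = 45.47%

45.5 %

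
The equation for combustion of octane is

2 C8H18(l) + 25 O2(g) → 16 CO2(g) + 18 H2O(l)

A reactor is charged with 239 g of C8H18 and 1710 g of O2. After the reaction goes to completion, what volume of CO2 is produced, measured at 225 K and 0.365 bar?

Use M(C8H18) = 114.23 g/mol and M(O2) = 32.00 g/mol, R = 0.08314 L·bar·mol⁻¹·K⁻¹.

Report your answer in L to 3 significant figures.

n(C8H18) = 239 / 114.23 = 2.092 mol
n(O2) = 1710 / 32.00 = 53.44 mol
For 2.092 mol C8H18, stoichiometry requires (25/2) × 2.092 = 26.15 mol O2; 53.44 mol is available, so C8H18 is limiting.
n(CO2) = (16/2) × 2.092 = 16.74 mol
V(CO2) = nRT/P = 16.74 × 0.08314 × 225 / 0.365 = 857.9 L

858 L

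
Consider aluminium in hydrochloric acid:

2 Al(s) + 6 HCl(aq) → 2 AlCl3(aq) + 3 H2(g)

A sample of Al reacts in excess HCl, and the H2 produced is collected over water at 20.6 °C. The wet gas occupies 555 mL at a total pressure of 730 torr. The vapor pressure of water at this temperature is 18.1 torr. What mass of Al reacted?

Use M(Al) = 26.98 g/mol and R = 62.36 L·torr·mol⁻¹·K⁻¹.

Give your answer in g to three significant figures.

P(H2) = 730 − 18.1 = 711.9 torr
n(H2) = PV/RT = (711.9 × 0.5550) / (62.36 × 293.75) = 0.02157 mol
n(Al) = (2/3) × 0.02157 = 0.01438 mol
m(Al) = 0.01438 × 26.98 = 0.3880 g

0.388 g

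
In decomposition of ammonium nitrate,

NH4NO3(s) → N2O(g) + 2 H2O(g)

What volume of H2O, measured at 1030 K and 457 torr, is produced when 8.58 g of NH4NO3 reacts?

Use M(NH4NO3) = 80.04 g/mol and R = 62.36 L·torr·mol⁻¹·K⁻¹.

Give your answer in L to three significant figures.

n(NH4NO3) = 8.580 / 80.04 = 0.1072 mol
n(H2O) = (2/1) × 0.1072 = 0.2144 mol
V = nRT/P = 0.2144 × 62.36 × 1030 / 457 = 30.13 L

30.1 L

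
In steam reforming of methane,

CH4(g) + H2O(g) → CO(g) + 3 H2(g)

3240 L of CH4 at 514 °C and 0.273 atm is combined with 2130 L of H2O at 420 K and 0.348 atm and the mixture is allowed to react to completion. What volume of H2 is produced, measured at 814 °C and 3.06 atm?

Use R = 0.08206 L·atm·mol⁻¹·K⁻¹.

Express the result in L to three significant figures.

1200 L

n(CH4) = PV/RT = (0.273 × 3240) / (0.08206 × 787.15) = 13.69 mol
n(H2O) = PV/RT = (0.348 × 2130) / (0.08206 × 420) = 21.51 mol
For 13.69 mol CH4, stoichiometry requires (1/1) × 13.69 = 13.69 mol H2O; 21.51 mol is available, so CH4 is limiting.
n(H2) = (3/1) × 13.69 = 41.07 mol
V(H2) = nRT/P = 41.07 × 0.08206 × 1087.15 / 3.06 = 1197 L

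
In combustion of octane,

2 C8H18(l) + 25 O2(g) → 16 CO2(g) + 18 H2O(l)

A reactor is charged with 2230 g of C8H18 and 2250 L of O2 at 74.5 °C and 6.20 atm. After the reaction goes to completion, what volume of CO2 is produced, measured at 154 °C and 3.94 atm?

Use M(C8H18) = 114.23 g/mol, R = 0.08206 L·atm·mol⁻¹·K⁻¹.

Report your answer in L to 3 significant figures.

1390 L

n(C8H18) = 2230 / 114.23 = 19.52 mol
n(O2) = PV/RT = (6.20 × 2250) / (0.08206 × 347.65) = 489.0 mol
For 19.52 mol C8H18, stoichiometry requires (25/2) × 19.52 = 244.0 mol O2; 489.0 mol is available, so C8H18 is limiting.
n(CO2) = (16/2) × 19.52 = 156.2 mol
V(CO2) = nRT/P = 156.2 × 0.08206 × 427.15 / 3.94 = 1390 L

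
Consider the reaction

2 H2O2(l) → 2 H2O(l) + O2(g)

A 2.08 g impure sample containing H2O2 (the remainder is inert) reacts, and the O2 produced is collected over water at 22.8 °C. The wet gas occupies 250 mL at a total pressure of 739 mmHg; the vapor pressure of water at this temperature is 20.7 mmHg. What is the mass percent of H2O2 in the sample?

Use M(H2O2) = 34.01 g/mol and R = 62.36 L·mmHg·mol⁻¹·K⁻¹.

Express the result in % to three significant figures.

31.8 %

P(O2) = 739 − 20.7 = 718.3 mmHg
n(O2) = PV/RT = (718.3 × 0.2500) / (62.36 × 295.95) = 0.009730 mol
n(H2O2) = (2/1) × 0.009730 = 0.01946 mol
m(H2O2) = 0.01946 × 34.01 = 0.6618 g
%H2O2 = 0.6618 / 2.08 × 100 = 31.82%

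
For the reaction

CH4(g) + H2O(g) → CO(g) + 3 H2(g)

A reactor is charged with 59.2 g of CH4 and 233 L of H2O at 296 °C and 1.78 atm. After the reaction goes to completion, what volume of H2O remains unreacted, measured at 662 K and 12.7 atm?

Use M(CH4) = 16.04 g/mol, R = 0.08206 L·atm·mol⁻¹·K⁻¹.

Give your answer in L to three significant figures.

22.2 L

n(CH4) = 59.2 / 16.04 = 3.691 mol
n(H2O) = PV/RT = (1.78 × 233) / (0.08206 × 569.15) = 8.880 mol
For 3.691 mol CH4, stoichiometry requires (1/1) × 3.691 = 3.691 mol H2O; 8.880 mol is available, so CH4 is limiting.
n(H2O) consumed = (1/1) × 3.691 = 3.691 mol; remaining = 8.880 − 3.691 = 5.189 mol
V(H2O) = nRT/P = 5.189 × 0.08206 × 662 / 12.7 = 22.20 L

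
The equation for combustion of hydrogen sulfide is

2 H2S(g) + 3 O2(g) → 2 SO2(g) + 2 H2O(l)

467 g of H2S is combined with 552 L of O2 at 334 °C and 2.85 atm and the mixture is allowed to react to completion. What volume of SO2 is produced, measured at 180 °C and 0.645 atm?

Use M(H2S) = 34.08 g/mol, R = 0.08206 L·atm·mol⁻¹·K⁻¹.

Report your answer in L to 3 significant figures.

n(H2S) = 467 / 34.08 = 13.70 mol
n(O2) = PV/RT = (2.85 × 552) / (0.08206 × 607.15) = 31.58 mol
For 13.70 mol H2S, stoichiometry requires (3/2) × 13.70 = 20.55 mol O2; 31.58 mol is available, so H2S is limiting.
n(SO2) = (2/2) × 13.70 = 13.70 mol
V(SO2) = nRT/P = 13.70 × 0.08206 × 453.15 / 0.645 = 789.8 L

790 L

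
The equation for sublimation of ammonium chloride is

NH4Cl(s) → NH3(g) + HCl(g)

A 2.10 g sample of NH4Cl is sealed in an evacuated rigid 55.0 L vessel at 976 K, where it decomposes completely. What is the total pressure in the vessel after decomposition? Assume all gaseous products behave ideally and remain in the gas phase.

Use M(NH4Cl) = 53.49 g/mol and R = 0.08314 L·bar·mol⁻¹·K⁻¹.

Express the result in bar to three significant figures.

n(NH4Cl) = 2.10 / 53.49 = 0.03926 mol
n(gas produced) = (2/1) × 0.03926 = 0.07852 mol
P = nRT/V = 0.07852 × 0.08314 × 976 / 55.0 = 0.1158 bar

0.116 bar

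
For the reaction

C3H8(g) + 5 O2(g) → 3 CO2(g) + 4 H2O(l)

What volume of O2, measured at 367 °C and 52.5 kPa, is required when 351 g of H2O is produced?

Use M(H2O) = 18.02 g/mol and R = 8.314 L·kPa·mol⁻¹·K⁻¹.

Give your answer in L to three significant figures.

n(H2O) = 351.0 / 18.02 = 19.48 mol
n(O2) = (5/4) × 19.48 = 24.35 mol
V = nRT/P = 24.35 × 8.314 × 640.15 / 52.5 = 2468 L

2470 L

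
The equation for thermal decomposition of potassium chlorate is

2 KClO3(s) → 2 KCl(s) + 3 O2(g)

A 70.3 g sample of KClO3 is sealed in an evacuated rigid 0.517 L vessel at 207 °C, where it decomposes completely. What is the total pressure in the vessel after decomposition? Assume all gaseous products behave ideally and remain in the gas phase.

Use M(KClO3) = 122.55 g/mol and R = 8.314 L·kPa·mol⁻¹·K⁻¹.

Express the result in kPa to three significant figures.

6640 kPa

n(KClO3) = 70.3 / 122.55 = 0.5736 mol
n(gas produced) = (3/2) × 0.5736 = 0.8604 mol
P = nRT/V = 0.8604 × 8.314 × 480.15 / 0.517 = 6643 kPa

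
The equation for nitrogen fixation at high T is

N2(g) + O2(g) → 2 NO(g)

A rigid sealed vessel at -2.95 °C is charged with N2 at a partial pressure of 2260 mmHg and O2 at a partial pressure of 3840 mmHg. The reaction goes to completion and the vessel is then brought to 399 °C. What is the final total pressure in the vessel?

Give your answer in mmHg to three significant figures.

Because the vessel is rigid and T is held at -2.95 °C, work the stoichiometry in partial pressures (P_i = n_iRT/V).
P(O2) required for 2260 mmHg of N2 = (1/1) × 2260 = 2260 mmHg; available 3840 mmHg, so N2 is limiting.
P(O2) remaining = 3840 − (1/1) × 2260 = 1580 mmHg
P(gaseous products) = (2)/1 × 2260 = 4520 mmHg
P_total at -2.95 °C = 1580 + 4520 = 6100 mmHg
Scaling to 399 °C: P = 6100 × 672.15/270.2 = 15170 mmHg

15200 mmHg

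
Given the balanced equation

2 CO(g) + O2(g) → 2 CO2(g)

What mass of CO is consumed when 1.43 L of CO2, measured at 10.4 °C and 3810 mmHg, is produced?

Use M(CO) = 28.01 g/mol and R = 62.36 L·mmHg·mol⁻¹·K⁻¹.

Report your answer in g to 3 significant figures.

8.63 g

n(CO2) = PV/RT = (3810 × 1.43) / (62.36 × 283.55) = 0.3081 mol
n(CO) = (2/2) × 0.3081 = 0.3081 mol
m(CO) = 0.3081 × 28.01 = 8.630 g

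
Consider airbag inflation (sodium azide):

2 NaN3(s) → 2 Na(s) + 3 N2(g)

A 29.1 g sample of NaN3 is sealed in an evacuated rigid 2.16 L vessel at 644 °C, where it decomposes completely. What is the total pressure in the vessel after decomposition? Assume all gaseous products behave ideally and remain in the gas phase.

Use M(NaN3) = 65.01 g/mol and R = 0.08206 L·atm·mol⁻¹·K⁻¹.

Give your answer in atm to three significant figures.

23.4 atm

n(NaN3) = 29.1 / 65.01 = 0.4476 mol
n(gas produced) = (3/2) × 0.4476 = 0.6714 mol
P = nRT/V = 0.6714 × 0.08206 × 917.15 / 2.16 = 23.39 atm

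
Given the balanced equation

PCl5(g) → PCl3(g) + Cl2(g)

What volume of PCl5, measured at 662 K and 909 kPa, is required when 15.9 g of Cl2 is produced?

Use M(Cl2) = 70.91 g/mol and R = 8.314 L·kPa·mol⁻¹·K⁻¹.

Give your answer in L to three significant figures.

n(Cl2) = 15.90 / 70.91 = 0.2242 mol
n(PCl5) = (1/1) × 0.2242 = 0.2242 mol
V = nRT/P = 0.2242 × 8.314 × 662 / 909 = 1.357 L

1.36 L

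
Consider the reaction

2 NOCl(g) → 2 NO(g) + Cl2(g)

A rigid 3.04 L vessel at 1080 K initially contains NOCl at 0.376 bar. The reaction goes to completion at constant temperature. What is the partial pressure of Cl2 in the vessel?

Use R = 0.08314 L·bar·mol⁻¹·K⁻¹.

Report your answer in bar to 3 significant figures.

0.188 bar

n(NOCl)₀ = PV/RT = (0.376 × 3.04) / (0.08314 × 1080) = 0.01273 mol
n(Cl2) = (1/2) × 0.01273 = 0.006365 mol
P(Cl2) = nRT/V = 0.006365 × 0.08314 × 1080 / 3.04 = 0.1880 bar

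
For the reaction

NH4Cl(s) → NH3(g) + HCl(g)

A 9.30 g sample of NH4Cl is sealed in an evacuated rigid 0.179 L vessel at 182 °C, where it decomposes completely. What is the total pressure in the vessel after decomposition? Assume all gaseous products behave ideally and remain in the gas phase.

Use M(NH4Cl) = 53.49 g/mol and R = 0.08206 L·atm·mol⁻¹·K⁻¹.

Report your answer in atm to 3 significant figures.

72.6 atm

n(NH4Cl) = 9.30 / 53.49 = 0.1739 mol
n(gas produced) = (2/1) × 0.1739 = 0.3478 mol
P = nRT/V = 0.3478 × 0.08206 × 455.15 / 0.179 = 72.57 atm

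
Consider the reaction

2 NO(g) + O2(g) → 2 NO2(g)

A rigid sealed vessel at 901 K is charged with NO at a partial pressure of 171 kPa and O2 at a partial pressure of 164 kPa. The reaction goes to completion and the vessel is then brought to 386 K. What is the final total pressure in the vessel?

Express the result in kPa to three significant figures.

At constant V, partial pressures at 901 K are proportional to moles, so apply stoichiometry directly to pressures.
P(O2) required for 171 kPa of NO = (1/2) × 171 = 85.50 kPa; available 164 kPa, so NO is limiting.
P(O2) remaining = 164 − (1/2) × 171 = 78.50 kPa
P(gaseous products) = (2)/2 × 171 = 171.0 kPa
P_total at 901 K = 78.50 + 171.0 = 249.5 kPa
Scaling to 386 K: P = 249.5 × 386/901 = 106.9 kPa

107 kPa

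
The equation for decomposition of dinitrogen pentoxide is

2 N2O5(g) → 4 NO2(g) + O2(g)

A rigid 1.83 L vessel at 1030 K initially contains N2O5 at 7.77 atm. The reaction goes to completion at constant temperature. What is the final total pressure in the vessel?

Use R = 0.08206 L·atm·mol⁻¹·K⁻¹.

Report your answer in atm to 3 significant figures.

19.4 atm

At constant T and V, P ∝ n(gas): 2 mol gas → 5 mol gas.
P_final = (5/2) × 7.77 = 19.42 atm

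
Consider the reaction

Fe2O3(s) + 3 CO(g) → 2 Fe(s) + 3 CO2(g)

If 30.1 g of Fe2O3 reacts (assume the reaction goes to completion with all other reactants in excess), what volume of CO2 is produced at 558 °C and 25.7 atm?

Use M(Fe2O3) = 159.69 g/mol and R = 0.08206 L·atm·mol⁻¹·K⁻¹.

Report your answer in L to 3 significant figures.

n(Fe2O3) = 30.10 / 159.69 = 0.1885 mol
n(CO2) = (3/1) × 0.1885 = 0.5655 mol
V = nRT/P = 0.5655 × 0.08206 × 831.15 / 25.7 = 1.501 L

1.50 L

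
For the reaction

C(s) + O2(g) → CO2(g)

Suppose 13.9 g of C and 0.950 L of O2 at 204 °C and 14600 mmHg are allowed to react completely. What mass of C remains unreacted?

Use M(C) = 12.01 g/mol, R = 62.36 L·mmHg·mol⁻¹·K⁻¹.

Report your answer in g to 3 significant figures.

8.30 g

n(C) = 13.9 / 12.01 = 1.157 mol
n(O2) = PV/RT = (14600 × 0.950) / (62.36 × 477.15) = 0.4661 mol
For 1.157 mol C, stoichiometry requires (1/1) × 1.157 = 1.157 mol O2; 0.4661 mol is available, so O2 is limiting.
n(C) consumed = (1/1) × 0.4661 = 0.4661 mol; remaining = 1.157 − 0.4661 = 0.6909 mol
m(C) = 0.6909 × 12.01 = 8.298 g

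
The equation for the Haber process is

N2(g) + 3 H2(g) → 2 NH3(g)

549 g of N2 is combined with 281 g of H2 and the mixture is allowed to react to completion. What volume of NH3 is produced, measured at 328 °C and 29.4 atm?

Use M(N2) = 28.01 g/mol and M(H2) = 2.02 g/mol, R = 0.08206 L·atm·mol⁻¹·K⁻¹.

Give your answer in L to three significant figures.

n(N2) = 549 / 28.01 = 19.60 mol
n(H2) = 281 / 2.02 = 139.1 mol
For 19.60 mol N2, stoichiometry requires (3/1) × 19.60 = 58.80 mol H2; 139.1 mol is available, so N2 is limiting.
n(NH3) = (2/1) × 19.60 = 39.20 mol
V(NH3) = nRT/P = 39.20 × 0.08206 × 601.15 / 29.4 = 65.77 L

65.8 L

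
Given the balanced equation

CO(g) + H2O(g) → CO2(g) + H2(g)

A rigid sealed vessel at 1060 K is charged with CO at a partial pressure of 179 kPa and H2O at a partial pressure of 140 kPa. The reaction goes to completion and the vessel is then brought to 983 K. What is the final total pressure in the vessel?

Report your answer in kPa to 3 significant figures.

With V and T fixed, P_i ∝ n_i, so the mole ratios apply directly to partial pressures at 1060 K.
P(H2O) required for 179 kPa of CO = (1/1) × 179 = 179.0 kPa; available 140 kPa, so H2O is limiting.
P(CO) remaining = 179 − (1/1) × 140 = 39.00 kPa
P(gaseous products) = (1+1)/1 × 140 = 280.0 kPa
P_total at 1060 K = 39.00 + 280.0 = 319.0 kPa
Scaling to 983 K: P = 319.0 × 983/1060 = 295.8 kPa

296 kPa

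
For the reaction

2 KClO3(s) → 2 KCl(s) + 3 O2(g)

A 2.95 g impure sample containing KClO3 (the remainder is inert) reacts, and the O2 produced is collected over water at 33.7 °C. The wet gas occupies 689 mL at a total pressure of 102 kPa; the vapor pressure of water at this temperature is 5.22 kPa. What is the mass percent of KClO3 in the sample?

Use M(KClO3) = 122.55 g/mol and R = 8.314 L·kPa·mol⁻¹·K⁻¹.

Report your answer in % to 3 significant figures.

P(O2) = 102 − 5.22 = 96.78 kPa
n(O2) = PV/RT = (96.78 × 0.6890) / (8.314 × 306.85) = 0.02614 mol
n(KClO3) = (2/3) × 0.02614 = 0.01743 mol
m(KClO3) = 0.01743 × 122.55 = 2.136 g
%KClO3 = 2.136 / 2.95 × 100 = 72.41%

72.4 %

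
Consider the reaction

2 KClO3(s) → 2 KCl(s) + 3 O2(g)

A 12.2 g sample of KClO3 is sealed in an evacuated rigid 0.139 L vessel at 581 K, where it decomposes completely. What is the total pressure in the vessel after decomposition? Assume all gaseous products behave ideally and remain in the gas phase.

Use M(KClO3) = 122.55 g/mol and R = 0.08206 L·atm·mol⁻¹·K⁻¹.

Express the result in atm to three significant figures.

51.2 atm

n(KClO3) = 12.2 / 122.55 = 0.09955 mol
n(gas produced) = (3/2) × 0.09955 = 0.1493 mol
P = nRT/V = 0.1493 × 0.08206 × 581 / 0.139 = 51.21 atm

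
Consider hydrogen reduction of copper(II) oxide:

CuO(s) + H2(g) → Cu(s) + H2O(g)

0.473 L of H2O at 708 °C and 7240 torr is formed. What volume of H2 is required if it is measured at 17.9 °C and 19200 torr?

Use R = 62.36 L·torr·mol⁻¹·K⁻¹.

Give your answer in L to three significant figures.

n(H2O) = PV/RT = (7240 × 0.473) / (62.36 × 981.15) = 0.05597 mol
n(H2) = (1/1) × 0.05597 = 0.05597 mol
V = nRT/P = 0.05597 × 62.36 × 291.05 / 19200 = 0.05291 L

0.0529 L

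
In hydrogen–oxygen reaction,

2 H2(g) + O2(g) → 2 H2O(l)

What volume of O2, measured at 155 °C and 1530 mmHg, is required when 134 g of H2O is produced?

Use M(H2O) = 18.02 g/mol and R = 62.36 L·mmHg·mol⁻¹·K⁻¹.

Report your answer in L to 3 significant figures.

n(H2O) = 134.0 / 18.02 = 7.436 mol
n(O2) = (1/2) × 7.436 = 3.718 mol
V = nRT/P = 3.718 × 62.36 × 428.15 / 1530 = 64.88 L

64.9 L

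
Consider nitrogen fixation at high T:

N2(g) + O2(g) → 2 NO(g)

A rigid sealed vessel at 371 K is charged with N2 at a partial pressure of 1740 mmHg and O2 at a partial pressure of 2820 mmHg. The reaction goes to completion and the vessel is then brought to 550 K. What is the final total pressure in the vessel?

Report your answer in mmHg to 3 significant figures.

At constant V, partial pressures at 371 K are proportional to moles, so apply stoichiometry directly to pressures.
P(O2) required for 1740 mmHg of N2 = (1/1) × 1740 = 1740 mmHg; available 2820 mmHg, so N2 is limiting.
P(O2) remaining = 2820 − (1/1) × 1740 = 1080 mmHg
P(gaseous products) = (2)/1 × 1740 = 3480 mmHg
P_total at 371 K = 1080 + 3480 = 4560 mmHg
Scaling to 550 K: P = 4560 × 550/371 = 6760 mmHg

6760 mmHg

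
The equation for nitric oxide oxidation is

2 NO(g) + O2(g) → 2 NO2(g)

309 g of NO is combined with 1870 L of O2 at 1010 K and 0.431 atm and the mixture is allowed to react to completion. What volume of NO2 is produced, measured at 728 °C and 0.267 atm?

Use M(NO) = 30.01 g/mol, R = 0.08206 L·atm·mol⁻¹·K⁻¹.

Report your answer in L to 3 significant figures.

n(NO) = 309 / 30.01 = 10.30 mol
n(O2) = PV/RT = (0.431 × 1870) / (0.08206 × 1010) = 9.724 mol
For 10.30 mol NO, stoichiometry requires (1/2) × 10.30 = 5.150 mol O2; 9.724 mol is available, so NO is limiting.
n(NO2) = (2/2) × 10.30 = 10.30 mol
V(NO2) = nRT/P = 10.30 × 0.08206 × 1001.15 / 0.267 = 3169 L

3170 L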